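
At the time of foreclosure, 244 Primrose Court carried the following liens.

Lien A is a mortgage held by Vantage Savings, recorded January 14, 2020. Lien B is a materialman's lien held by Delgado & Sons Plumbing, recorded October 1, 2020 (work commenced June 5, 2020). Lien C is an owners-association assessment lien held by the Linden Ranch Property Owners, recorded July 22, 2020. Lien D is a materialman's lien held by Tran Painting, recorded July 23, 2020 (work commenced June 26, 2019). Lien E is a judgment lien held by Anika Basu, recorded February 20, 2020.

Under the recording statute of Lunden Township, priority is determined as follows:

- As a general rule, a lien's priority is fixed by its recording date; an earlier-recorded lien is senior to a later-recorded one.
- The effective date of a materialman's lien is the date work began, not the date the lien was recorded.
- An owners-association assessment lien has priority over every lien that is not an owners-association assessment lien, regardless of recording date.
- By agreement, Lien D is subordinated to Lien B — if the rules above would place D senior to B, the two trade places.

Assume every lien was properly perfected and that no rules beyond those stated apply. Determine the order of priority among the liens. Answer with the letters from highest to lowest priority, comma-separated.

C, B, A, E, D

Effective dates: B is treated as recorded June 5, 2020, the work-commencement date; D relates back to June 26, 2019 (work commenced).
C is an owners-association assessment lien and takes priority over every other lien.
Among the remaining liens, by effective date: D (June 26, 2019), A (January 14, 2020), E (February 20, 2020), B (June 5, 2020).
D is senior to B before the subordination, so the two trade places.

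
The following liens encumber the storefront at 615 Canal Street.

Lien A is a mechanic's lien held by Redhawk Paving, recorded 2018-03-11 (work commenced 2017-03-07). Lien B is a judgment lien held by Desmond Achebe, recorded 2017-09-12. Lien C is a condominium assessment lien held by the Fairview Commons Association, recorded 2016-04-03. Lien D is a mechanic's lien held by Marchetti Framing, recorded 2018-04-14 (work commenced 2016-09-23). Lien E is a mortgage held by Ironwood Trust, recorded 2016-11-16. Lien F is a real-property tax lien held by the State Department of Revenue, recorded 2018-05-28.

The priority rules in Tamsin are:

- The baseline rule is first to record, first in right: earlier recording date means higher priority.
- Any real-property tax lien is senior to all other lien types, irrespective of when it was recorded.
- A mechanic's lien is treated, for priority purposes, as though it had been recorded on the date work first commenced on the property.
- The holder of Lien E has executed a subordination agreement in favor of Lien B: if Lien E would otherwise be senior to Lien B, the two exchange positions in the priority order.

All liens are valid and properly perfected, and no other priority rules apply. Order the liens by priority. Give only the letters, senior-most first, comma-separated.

F, C, D, B, A, E

Effective dates after the stated exceptions: A's effective date is 2017-03-07, when work began; D is treated as recorded 2016-09-23, the work-commencement date.
F, as a real-property tax lien, has superpriority and ranks first.
The other liens, earliest effective date first: C (2016-04-03), D (2016-09-23), E (2016-11-16), A (2017-03-07), B (2017-09-12).
E is senior to B before the subordination, so the two trade places.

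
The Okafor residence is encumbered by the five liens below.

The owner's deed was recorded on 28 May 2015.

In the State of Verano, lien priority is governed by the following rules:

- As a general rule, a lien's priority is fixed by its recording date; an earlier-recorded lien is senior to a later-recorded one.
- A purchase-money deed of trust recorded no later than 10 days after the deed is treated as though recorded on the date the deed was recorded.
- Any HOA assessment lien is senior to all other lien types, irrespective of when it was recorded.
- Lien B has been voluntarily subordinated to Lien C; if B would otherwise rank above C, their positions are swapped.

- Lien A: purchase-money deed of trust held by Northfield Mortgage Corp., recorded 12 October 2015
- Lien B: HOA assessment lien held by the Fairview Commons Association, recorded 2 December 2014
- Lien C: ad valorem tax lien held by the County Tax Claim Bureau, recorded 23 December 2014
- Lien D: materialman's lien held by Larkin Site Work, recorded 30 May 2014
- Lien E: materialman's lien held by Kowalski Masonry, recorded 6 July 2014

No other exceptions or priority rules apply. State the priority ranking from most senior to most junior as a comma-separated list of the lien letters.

C, D, E, B, A

First, effective dates: A was recorded 137 days after the deed, outside the 10-day window, so it keeps its recording date.
B is an HOA assessment lien, so it outranks all other liens regardless of date.
Ordering the rest by effective date: D (30 May 2014), E (6 July 2014), C (23 December 2014), A (12 October 2015).
B would otherwise be senior to C, so under the subordination agreement B and C exchange positions.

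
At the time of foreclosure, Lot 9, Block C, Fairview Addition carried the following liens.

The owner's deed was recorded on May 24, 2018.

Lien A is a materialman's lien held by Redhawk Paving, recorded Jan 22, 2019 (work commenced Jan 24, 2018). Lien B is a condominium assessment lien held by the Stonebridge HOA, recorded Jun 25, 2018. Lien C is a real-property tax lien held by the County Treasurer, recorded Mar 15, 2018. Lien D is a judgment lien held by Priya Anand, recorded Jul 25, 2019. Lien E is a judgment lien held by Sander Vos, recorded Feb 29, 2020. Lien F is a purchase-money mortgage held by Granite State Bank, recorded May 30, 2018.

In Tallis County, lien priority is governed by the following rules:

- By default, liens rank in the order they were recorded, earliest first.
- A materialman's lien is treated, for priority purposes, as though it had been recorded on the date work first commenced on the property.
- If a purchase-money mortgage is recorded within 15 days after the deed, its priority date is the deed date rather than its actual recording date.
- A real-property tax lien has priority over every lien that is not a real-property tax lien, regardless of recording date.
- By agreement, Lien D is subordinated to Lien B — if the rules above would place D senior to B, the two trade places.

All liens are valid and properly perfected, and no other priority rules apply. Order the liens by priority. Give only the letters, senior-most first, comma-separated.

C, A, F, B, D, E

Adjusting effective dates: A relates back to Jan 24, 2018 (work commenced); F was recorded within the 15-day window, so its effective date is the deed date May 24, 2018.
C is a real-property tax lien and takes priority over every other lien.
Remaining liens by effective date: A (Jan 24, 2018), F (May 24, 2018), B (Jun 25, 2018), D (Jul 25, 2019), E (Feb 29, 2020).
D is already junior to B, so the subordination agreement changes nothing.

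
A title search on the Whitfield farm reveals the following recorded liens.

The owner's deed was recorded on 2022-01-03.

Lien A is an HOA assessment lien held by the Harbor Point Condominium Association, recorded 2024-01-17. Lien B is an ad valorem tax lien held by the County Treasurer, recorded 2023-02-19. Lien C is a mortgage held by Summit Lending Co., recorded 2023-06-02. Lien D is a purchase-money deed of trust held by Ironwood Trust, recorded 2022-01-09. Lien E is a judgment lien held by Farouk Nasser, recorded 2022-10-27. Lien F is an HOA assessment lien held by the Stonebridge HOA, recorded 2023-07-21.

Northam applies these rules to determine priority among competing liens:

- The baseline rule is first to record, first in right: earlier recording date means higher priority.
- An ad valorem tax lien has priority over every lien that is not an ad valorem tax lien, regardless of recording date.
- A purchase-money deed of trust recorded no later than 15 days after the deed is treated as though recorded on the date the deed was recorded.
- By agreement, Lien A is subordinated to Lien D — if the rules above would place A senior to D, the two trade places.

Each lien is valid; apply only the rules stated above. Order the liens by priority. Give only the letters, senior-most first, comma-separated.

B, D, E, C, F, A

Adjusting effective dates: D was recorded within the 15-day window, so its effective date is the deed date 2022-01-03.
B, as an ad valorem tax lien, has superpriority and ranks first.
Among the remaining liens, by effective date: D (2022-01-03), E (2022-10-27), C (2023-06-02), F (2023-07-21), A (2024-01-17).
A is already junior to D, so the subordination agreement changes nothing.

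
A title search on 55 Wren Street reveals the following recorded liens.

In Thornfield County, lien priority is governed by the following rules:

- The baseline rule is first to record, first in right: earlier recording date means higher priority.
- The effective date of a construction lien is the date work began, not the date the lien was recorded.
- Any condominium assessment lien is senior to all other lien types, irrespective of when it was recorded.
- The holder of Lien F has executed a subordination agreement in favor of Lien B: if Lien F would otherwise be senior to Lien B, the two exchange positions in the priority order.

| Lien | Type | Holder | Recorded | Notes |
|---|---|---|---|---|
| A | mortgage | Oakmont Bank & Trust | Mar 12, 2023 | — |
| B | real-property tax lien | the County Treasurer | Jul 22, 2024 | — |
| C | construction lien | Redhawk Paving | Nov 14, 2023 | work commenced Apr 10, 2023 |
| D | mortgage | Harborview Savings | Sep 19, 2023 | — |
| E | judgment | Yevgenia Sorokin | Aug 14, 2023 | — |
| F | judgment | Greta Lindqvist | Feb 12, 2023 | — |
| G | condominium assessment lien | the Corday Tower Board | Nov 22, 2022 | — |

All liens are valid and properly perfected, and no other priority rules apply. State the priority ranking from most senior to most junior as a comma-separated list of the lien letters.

G, B, A, C, E, D, F

Effective dates: C's effective date is Apr 10, 2023, when work began.
G, as a condominium assessment lien, has superpriority and ranks first.
The other liens, earliest effective date first: F (Feb 12, 2023), A (Mar 12, 2023), C (Apr 10, 2023), E (Aug 14, 2023), D (Sep 19, 2023), B (Jul 22, 2024).
The subordination applies — F was senior to B — so F and B swap.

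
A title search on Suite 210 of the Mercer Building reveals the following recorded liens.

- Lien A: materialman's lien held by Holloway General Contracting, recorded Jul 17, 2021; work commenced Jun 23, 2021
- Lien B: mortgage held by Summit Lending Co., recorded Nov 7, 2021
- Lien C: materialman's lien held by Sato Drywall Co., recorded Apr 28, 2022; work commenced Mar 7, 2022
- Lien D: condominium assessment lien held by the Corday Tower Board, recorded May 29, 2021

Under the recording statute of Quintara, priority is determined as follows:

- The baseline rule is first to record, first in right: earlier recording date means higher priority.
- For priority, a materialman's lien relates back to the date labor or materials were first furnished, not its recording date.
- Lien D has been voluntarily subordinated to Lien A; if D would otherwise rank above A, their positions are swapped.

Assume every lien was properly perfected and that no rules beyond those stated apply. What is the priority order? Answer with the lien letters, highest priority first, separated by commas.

A, D, B, C

Effective dates: A relates back to Jun 23, 2021 (work commenced); C is treated as recorded Mar 7, 2022, the work-commencement date.
Sorted by effective date: D (May 29, 2021), A (Jun 23, 2021), B (Nov 7, 2021), C (Mar 7, 2022).
D is senior to A before the subordination, so the two trade places.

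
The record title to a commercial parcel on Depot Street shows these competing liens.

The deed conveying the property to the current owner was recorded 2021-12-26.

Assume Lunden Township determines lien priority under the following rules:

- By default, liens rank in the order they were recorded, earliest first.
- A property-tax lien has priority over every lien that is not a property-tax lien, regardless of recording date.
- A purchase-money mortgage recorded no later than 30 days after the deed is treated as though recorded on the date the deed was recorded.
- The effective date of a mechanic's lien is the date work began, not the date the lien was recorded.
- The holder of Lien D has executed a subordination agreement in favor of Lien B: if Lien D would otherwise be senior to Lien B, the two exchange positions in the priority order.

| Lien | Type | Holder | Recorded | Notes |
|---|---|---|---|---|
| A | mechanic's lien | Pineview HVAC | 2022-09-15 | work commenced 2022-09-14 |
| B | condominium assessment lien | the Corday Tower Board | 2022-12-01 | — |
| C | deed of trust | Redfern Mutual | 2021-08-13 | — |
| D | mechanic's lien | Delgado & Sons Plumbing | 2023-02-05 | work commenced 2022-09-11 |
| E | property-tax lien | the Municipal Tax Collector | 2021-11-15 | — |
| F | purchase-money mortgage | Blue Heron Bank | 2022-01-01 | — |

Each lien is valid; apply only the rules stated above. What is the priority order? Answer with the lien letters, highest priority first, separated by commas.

Effective dates after the stated exceptions: A relates back to 2022-09-14 (work commenced); D's effective date is 2022-09-11, when work began; F was recorded within the 30-day window, so its effective date is the deed date 2021-12-26.
As a property-tax lien, E is senior to every other lien.
The other liens, earliest effective date first: C (2021-08-13), F (2021-12-26), D (2022-09-11), A (2022-09-14), B (2022-12-01).
D is senior to B before the subordination, so the two trade places.

E, C, F, B, A, D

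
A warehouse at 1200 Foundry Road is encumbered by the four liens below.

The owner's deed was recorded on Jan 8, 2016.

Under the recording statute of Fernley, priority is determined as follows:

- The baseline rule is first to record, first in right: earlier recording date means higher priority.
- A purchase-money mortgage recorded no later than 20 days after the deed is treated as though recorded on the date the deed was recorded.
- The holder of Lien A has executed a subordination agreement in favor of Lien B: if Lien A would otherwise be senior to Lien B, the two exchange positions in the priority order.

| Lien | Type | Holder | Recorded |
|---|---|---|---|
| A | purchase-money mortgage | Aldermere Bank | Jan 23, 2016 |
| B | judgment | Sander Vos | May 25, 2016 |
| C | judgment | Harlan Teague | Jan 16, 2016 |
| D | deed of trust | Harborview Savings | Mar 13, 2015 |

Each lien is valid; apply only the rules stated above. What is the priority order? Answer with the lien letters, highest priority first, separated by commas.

Adjusting effective dates: A was recorded within the 20-day window, so its effective date is the deed date Jan 8, 2016.
Sorted by effective date: D (Mar 13, 2015), A (Jan 8, 2016), C (Jan 16, 2016), B (May 25, 2016).
The subordination applies — A was senior to B — so A and B swap.

D, B, C, A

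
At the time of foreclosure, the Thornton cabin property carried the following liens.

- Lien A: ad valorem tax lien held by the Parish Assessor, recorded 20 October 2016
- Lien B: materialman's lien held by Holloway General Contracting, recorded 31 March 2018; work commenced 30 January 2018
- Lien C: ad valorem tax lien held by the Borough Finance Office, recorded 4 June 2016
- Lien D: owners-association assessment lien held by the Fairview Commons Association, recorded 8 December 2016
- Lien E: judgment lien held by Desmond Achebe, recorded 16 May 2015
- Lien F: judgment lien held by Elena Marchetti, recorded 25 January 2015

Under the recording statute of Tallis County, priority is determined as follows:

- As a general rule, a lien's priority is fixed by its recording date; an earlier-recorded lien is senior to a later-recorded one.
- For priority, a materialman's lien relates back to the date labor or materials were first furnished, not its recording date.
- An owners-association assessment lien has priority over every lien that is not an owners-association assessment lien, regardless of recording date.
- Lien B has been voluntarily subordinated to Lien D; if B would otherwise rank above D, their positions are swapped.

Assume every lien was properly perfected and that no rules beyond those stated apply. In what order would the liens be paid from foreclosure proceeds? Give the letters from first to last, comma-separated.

D, F, E, C, A, B

Adjusting effective dates: B relates back to 30 January 2018 (work commenced).
D, as an owners-association assessment lien, has superpriority and ranks first.
Among the remaining liens, by effective date: F (25 January 2015), E (16 May 2015), C (4 June 2016), A (20 October 2016), B (30 January 2018).
B is already junior to D, so the subordination agreement changes nothing.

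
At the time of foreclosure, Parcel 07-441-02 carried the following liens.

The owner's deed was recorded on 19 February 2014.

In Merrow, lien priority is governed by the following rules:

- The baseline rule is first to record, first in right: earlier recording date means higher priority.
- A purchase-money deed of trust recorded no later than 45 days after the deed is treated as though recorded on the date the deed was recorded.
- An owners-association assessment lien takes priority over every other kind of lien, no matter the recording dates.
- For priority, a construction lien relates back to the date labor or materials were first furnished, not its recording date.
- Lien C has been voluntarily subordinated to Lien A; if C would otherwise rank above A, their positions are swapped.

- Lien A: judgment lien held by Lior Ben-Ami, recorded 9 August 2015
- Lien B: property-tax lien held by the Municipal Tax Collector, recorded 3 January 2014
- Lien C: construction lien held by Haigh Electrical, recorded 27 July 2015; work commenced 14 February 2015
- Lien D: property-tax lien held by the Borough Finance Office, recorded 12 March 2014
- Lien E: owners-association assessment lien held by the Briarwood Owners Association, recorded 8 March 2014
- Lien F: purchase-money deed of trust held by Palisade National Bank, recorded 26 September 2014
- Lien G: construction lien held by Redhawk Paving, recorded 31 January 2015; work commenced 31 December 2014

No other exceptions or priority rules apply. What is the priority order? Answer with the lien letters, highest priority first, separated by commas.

Effective dates after the stated exceptions: C relates back to 14 February 2015 (work commenced); F was recorded 219 days after the deed, outside the 45-day window, so it keeps its recording date; G relates back to 31 December 2014 (work commenced).
As an owners-association assessment lien, E is senior to every other lien.
The other liens, earliest effective date first: B (3 January 2014), D (12 March 2014), F (26 September 2014), G (31 December 2014), C (14 February 2015), A (9 August 2015).
The subordination applies — C was senior to A — so C and A swap.

E, B, D, F, G, A, C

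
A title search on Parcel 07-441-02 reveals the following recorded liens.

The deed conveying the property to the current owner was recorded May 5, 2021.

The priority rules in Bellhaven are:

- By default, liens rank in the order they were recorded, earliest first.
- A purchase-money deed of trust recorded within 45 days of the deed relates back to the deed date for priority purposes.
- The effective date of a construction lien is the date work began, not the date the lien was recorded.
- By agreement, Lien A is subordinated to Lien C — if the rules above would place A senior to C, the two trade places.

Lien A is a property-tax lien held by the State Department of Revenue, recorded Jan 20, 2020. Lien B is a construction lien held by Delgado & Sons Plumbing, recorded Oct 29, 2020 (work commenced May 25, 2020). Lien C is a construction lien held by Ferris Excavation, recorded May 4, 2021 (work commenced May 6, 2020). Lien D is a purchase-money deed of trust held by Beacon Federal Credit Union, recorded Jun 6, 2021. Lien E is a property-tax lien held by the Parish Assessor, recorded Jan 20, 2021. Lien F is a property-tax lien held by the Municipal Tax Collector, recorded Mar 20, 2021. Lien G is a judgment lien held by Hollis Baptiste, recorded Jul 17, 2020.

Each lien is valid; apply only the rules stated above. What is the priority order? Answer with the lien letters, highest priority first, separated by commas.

Effective dates: B is treated as recorded May 25, 2020, the work-commencement date; C is treated as recorded May 6, 2020, the work-commencement date; D was recorded within the 45-day window, so its effective date is the deed date May 5, 2021.
Sorted by effective date: A (Jan 20, 2020), C (May 6, 2020), B (May 25, 2020), G (Jul 17, 2020), E (Jan 20, 2021), F (Mar 20, 2021), D (May 5, 2021).
The subordination applies — A was senior to C — so A and C swap.

C, A, B, G, E, F, D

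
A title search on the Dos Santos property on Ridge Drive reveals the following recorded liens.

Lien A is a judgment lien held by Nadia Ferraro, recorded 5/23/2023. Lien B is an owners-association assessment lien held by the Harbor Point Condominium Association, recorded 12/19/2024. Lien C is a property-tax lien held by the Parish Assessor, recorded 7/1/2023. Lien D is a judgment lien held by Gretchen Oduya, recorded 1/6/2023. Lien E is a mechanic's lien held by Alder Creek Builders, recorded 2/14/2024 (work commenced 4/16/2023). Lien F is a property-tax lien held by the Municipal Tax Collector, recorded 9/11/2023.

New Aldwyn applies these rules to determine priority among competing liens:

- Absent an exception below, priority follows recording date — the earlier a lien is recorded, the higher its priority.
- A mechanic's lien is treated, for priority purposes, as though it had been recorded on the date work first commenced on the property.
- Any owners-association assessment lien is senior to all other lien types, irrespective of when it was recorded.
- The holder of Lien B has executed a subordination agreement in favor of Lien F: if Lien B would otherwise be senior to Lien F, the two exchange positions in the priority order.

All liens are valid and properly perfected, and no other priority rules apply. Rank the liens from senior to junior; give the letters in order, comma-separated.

F, D, E, A, C, B

First, effective dates: E relates back to 4/16/2023 (work commenced).
B, as an owners-association assessment lien, has superpriority and ranks first.
Remaining liens by effective date: D (1/6/2023), E (4/16/2023), A (5/23/2023), C (7/1/2023), F (9/11/2023).
B is senior to F before the subordination, so the two trade places.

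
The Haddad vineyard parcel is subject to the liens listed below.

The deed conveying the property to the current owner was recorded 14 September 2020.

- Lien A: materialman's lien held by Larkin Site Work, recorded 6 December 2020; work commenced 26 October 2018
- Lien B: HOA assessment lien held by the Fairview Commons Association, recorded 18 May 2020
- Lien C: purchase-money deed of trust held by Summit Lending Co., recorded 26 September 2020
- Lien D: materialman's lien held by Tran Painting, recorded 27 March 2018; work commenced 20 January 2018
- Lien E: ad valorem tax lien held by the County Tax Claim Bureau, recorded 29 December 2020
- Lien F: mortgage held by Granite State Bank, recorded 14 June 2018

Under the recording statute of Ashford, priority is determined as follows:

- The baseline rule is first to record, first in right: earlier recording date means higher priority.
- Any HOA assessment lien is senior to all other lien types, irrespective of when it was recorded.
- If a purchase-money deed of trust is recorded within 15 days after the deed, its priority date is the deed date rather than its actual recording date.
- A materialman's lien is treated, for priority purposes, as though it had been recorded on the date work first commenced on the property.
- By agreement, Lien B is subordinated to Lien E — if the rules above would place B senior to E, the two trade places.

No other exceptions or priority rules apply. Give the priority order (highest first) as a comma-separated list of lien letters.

First, effective dates: A is treated as recorded 26 October 2018, the work-commencement date; C was recorded within the 15-day window, so its effective date is the deed date 14 September 2020; D is treated as recorded 20 January 2018, the work-commencement date.
B, as an HOA assessment lien, has superpriority and ranks first.
Remaining liens by effective date: D (20 January 2018), F (14 June 2018), A (26 October 2018), C (14 September 2020), E (29 December 2020).
B would otherwise be senior to E, so under the subordination agreement B and E exchange positions.

E, D, F, A, C, B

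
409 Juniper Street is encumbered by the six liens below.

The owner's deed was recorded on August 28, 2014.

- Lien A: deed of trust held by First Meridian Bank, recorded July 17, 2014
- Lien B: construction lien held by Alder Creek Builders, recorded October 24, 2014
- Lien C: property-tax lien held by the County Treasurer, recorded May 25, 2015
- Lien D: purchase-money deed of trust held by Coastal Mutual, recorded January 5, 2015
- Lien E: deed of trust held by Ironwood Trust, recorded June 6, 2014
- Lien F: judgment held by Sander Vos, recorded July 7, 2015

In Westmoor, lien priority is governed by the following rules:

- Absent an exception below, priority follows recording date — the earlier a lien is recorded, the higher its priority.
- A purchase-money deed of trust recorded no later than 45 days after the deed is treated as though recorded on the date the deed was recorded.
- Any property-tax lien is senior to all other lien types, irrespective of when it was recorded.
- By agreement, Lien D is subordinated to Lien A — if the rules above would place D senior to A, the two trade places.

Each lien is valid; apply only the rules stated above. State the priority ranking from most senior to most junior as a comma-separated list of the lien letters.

Adjusting effective dates: D missed the 45-day window (130 days after the deed), so its recording date stands.
C is a property-tax lien, so it outranks all other liens regardless of date.
Ordering the rest by effective date: E (June 6, 2014), A (July 17, 2014), B (October 24, 2014), D (January 5, 2015), F (July 7, 2015).
D is already junior to A, so the subordination agreement changes nothing.

C, E, A, B, D, F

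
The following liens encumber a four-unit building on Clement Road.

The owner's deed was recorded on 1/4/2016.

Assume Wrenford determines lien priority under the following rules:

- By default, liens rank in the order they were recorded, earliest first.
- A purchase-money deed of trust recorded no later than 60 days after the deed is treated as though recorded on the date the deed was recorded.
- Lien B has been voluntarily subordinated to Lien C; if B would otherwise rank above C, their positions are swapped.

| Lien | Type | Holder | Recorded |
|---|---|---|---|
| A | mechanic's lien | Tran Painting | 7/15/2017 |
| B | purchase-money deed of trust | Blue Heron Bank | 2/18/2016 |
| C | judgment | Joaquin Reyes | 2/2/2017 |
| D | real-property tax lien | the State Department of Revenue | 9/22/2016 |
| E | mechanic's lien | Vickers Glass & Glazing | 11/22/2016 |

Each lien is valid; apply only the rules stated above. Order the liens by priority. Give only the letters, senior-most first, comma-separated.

First, effective dates: B relates back to the deed date 1/4/2016.
By effective date: B (1/4/2016), D (9/22/2016), E (11/22/2016), C (2/2/2017), A (7/15/2017).
The subordination applies — B was senior to C — so B and C swap.

C, D, E, B, A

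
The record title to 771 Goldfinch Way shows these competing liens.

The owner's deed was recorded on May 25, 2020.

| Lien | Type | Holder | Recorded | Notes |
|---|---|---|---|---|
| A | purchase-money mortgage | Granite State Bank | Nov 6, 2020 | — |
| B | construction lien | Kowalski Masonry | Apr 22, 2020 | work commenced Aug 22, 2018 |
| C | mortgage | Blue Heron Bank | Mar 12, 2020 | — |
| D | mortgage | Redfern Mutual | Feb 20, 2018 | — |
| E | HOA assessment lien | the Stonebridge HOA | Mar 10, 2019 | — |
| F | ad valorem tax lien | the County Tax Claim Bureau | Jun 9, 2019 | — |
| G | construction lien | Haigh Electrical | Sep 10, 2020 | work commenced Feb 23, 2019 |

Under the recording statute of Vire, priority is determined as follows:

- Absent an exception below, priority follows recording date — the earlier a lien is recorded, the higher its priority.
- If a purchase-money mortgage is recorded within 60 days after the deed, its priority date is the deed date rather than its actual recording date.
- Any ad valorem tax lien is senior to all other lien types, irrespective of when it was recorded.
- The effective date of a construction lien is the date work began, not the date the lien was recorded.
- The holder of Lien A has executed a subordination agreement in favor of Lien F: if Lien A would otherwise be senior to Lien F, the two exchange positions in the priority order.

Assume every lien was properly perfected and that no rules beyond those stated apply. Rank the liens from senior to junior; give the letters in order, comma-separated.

F, D, B, G, E, C, A

First, effective dates: A was recorded 165 days after the deed — beyond 60 days — so no relation-back applies; B is treated as recorded Aug 22, 2018, the work-commencement date; G is treated as recorded Feb 23, 2019, the work-commencement date.
As an ad valorem tax lien, F is senior to every other lien.
Remaining liens by effective date: D (Feb 20, 2018), B (Aug 22, 2018), G (Feb 23, 2019), E (Mar 10, 2019), C (Mar 12, 2020), A (Nov 6, 2020).
A already ranks below F; the subordination has no effect.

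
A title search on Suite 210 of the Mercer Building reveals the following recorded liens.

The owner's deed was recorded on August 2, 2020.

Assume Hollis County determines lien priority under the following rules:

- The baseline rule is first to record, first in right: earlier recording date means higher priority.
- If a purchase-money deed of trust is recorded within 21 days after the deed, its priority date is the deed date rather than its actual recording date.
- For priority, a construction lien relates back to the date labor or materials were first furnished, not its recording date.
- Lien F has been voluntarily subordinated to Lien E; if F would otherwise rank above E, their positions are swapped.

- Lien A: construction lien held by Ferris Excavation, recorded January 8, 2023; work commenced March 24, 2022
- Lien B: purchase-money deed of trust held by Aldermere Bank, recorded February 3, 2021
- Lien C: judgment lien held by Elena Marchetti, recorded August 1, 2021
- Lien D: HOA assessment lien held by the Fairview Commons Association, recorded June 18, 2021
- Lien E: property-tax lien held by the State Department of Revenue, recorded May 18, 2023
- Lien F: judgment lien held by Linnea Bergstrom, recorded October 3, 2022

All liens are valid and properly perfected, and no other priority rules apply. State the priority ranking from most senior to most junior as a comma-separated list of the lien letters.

Adjusting effective dates: A's effective date is March 24, 2022, when work began; B was recorded 185 days after the deed — beyond 21 days — so no relation-back applies.
By effective date, earliest first: B (February 3, 2021), D (June 18, 2021), C (August 1, 2021), A (March 24, 2022), F (October 3, 2022), E (May 18, 2023).
The subordination applies — F was senior to E — so F and E swap.

B, D, C, A, E, F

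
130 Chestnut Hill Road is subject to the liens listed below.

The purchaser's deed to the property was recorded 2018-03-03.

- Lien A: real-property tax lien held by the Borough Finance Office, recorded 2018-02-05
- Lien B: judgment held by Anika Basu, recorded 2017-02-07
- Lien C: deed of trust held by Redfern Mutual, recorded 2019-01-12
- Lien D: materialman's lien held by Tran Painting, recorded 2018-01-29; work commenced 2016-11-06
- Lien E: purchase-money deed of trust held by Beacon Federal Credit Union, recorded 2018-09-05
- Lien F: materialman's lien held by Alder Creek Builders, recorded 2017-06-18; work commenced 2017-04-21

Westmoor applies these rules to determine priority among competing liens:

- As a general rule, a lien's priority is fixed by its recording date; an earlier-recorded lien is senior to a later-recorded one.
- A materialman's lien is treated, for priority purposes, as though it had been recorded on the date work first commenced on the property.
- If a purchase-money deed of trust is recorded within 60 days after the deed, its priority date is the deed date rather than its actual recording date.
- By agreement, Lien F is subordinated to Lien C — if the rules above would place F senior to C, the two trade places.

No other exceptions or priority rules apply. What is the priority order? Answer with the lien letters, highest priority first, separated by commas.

Effective dates: D's effective date is 2016-11-06, when work began; E was recorded 186 days after the deed, outside the 60-day window, so it keeps its recording date; F relates back to 2017-04-21 (work commenced).
By effective date, earliest first: D (2016-11-06), B (2017-02-07), F (2017-04-21), A (2018-02-05), E (2018-09-05), C (2019-01-12).
Because F would otherwise rank above C, the subordination swaps them.

D, B, C, A, E, F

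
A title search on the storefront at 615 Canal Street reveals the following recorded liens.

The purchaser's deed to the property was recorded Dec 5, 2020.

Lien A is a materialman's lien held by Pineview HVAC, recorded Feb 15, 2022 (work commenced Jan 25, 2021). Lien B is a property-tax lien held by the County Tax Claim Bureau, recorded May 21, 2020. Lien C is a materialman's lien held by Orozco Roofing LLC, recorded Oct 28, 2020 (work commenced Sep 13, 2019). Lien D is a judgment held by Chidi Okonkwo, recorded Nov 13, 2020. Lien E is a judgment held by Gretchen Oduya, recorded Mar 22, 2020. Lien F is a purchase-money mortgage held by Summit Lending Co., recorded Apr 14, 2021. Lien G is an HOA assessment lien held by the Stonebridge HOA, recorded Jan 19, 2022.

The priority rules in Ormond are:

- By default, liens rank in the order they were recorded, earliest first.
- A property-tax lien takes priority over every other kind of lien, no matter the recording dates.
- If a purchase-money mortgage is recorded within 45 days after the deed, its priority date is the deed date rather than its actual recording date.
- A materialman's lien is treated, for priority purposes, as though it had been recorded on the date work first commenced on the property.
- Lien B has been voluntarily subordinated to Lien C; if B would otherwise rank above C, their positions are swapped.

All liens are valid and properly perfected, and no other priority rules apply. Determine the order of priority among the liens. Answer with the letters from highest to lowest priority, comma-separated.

First, effective dates: A is treated as recorded Jan 25, 2021, the work-commencement date; C relates back to Sep 13, 2019 (work commenced); F was recorded 130 days after the deed, outside the 45-day window, so it keeps its recording date.
B is a property-tax lien and takes priority over every other lien.
Among the remaining liens, by effective date: C (Sep 13, 2019), E (Mar 22, 2020), D (Nov 13, 2020), A (Jan 25, 2021), F (Apr 14, 2021), G (Jan 19, 2022).
Because B would otherwise rank above C, the subordination swaps them.

C, B, E, D, A, F, G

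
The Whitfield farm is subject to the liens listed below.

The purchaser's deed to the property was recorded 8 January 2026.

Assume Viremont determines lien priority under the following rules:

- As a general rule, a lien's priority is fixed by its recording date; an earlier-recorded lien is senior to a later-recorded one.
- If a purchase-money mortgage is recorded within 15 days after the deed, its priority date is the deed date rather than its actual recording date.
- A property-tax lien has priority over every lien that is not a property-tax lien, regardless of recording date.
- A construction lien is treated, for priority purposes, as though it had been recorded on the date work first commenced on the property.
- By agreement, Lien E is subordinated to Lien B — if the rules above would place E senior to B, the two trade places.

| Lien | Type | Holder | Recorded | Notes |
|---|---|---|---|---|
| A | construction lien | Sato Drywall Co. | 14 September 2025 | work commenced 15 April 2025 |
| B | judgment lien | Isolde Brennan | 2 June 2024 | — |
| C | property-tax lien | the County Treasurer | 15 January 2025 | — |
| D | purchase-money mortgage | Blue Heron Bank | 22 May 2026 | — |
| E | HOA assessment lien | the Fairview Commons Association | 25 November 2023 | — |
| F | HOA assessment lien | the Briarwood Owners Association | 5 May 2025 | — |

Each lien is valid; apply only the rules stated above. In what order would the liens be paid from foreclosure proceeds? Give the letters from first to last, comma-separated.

Effective dates after the stated exceptions: A's effective date is 15 April 2025, when work began; D missed the 15-day window (134 days after the deed), so its recording date stands.
C is a property-tax lien, so it outranks all other liens regardless of date.
The other liens, earliest effective date first: E (25 November 2023), B (2 June 2024), A (15 April 2025), F (5 May 2025), D (22 May 2026).
Because E would otherwise rank above B, the subordination swaps them.

C, B, E, A, F, D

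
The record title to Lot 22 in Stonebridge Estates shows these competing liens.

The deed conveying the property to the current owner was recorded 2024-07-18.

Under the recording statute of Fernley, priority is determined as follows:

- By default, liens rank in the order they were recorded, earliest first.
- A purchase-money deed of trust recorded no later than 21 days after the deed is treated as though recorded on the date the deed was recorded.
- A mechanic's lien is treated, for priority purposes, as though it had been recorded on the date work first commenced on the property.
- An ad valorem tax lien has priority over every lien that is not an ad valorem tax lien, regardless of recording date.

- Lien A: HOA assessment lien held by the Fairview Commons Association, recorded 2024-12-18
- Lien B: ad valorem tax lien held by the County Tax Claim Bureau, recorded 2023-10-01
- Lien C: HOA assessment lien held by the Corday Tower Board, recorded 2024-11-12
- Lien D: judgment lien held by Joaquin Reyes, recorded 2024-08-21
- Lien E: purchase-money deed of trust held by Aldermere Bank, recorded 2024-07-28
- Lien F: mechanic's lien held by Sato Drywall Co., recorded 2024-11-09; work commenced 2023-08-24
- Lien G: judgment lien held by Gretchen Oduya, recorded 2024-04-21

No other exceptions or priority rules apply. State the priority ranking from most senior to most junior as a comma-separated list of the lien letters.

Effective dates after the stated exceptions: E's effective date is the deed date, 2024-07-18; F relates back to 2023-08-24 (work commenced).
As an ad valorem tax lien, B is senior to every other lien.
Remaining liens by effective date: F (2023-08-24), G (2024-04-21), E (2024-07-18), D (2024-08-21), C (2024-11-12), A (2024-12-18).

B, F, G, E, D, C, A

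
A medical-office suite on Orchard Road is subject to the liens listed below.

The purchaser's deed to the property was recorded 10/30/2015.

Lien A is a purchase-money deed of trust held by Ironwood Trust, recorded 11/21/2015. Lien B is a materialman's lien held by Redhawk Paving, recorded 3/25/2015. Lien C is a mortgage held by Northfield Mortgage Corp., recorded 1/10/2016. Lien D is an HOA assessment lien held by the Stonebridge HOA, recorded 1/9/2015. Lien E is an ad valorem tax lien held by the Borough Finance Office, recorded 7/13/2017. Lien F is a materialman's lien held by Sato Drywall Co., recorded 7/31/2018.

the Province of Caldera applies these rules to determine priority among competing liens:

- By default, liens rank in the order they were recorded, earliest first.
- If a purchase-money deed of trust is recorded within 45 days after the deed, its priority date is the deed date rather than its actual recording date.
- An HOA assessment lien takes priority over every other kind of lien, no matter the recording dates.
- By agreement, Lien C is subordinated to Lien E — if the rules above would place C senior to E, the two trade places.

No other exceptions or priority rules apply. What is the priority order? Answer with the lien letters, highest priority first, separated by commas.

D, B, A, E, C, F

Adjusting effective dates: A's effective date is the deed date, 10/30/2015.
D, as an HOA assessment lien, has superpriority and ranks first.
Ordering the rest by effective date: B (3/25/2015), A (10/30/2015), C (1/10/2016), E (7/13/2017), F (7/31/2018).
Because C would otherwise rank above E, the subordination swaps them.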